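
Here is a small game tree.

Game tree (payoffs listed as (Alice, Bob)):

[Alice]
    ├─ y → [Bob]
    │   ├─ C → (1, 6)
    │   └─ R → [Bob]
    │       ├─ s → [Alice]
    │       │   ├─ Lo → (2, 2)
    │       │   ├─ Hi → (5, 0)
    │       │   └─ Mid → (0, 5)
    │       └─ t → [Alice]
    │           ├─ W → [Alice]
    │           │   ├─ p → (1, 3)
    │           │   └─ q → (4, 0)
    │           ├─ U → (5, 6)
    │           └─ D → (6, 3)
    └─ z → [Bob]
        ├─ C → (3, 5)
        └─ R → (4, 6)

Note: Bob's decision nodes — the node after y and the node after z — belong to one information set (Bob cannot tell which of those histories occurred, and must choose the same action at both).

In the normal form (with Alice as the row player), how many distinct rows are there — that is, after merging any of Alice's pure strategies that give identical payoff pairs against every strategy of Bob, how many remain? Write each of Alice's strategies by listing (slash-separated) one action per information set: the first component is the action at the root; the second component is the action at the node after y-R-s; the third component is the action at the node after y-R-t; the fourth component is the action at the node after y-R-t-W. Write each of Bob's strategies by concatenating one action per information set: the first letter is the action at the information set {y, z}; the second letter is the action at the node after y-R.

Alice has 36 pure strategies: y/Lo/W/p, y/Lo/W/q, y/Lo/U/p, y/Lo/U/q, y/Lo/D/p, y/Lo/D/q, y/Hi/W/p, y/Hi/W/q, y/Hi/U/p, y/Hi/U/q, y/Hi/D/p, y/Hi/D/q, y/Mid/W/p, y/Mid/W/q, y/Mid/U/p, y/Mid/U/q, y/Mid/D/p, y/Mid/D/q, z/Lo/W/p, z/Lo/W/q, z/Lo/U/p, z/Lo/U/q, z/Lo/D/p, z/Lo/D/q, z/Hi/W/p, z/Hi/W/q, z/Hi/U/p, z/Hi/U/q, z/Hi/D/p, z/Hi/D/q, z/Mid/W/p, z/Mid/W/q, z/Mid/U/p, z/Mid/U/q, z/Mid/D/p, z/Mid/D/q. Columns: Cs, Ct, Rs, Rt.
{y/Lo/W/p} → row (1,6) (1,6) (2,2) (1,3)
{y/Lo/W/q} → row (1,6) (1,6) (2,2) (4,0)
{y/Lo/U/p, y/Lo/U/q} → row (1,6) (1,6) (2,2) (5,6)
{y/Lo/D/p, y/Lo/D/q} → row (1,6) (1,6) (2,2) (6,3)
{y/Hi/W/p} → row (1,6) (1,6) (5,0) (1,3)
{y/Hi/W/q} → row (1,6) (1,6) (5,0) (4,0)
{y/Hi/U/p, y/Hi/U/q} → row (1,6) (1,6) (5,0) (5,6)
{y/Hi/D/p, y/Hi/D/q} → row (1,6) (1,6) (5,0) (6,3)
{y/Mid/W/p} → row (1,6) (1,6) (0,5) (1,3)
{y/Mid/W/q} → row (1,6) (1,6) (0,5) (4,0)
{y/Mid/U/p, y/Mid/U/q} → row (1,6) (1,6) (0,5) (5,6)
{y/Mid/D/p, y/Mid/D/q} → row (1,6) (1,6) (0,5) (6,3)
{z/Lo/W/p, z/Lo/W/q, z/Lo/U/p, z/Lo/U/q, z/Lo/D/p, z/Lo/D/q, z/Hi/W/p, z/Hi/W/q, z/Hi/U/p, z/Hi/U/q, z/Hi/D/p, z/Hi/D/q, z/Mid/W/p, z/Mid/W/q, z/Mid/U/p, z/Mid/U/q, z/Mid/D/p, z/Mid/D/q} → row (3,5) (3,5) (4,6) (4,6)
That's 13 distinct rows out of 36 strategies.

13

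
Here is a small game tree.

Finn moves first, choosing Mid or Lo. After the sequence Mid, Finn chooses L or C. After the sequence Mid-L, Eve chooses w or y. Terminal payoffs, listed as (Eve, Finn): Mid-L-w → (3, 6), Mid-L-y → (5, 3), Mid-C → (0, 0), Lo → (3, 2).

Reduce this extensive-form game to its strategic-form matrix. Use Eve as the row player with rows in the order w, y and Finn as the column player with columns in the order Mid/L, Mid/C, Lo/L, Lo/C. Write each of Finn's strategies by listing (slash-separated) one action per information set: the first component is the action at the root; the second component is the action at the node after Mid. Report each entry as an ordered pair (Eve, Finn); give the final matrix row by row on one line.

w: (3,6) (0,0) (3,2) (3,2) | y: (5,3) (0,0) (3,2) (3,2)

        Mid/L    Mid/C     Lo/L     Lo/C
   w    (3,6)    (0,0)    (3,2)    (3,2)
   y    (5,3)    (0,0)    (3,2)    (3,2)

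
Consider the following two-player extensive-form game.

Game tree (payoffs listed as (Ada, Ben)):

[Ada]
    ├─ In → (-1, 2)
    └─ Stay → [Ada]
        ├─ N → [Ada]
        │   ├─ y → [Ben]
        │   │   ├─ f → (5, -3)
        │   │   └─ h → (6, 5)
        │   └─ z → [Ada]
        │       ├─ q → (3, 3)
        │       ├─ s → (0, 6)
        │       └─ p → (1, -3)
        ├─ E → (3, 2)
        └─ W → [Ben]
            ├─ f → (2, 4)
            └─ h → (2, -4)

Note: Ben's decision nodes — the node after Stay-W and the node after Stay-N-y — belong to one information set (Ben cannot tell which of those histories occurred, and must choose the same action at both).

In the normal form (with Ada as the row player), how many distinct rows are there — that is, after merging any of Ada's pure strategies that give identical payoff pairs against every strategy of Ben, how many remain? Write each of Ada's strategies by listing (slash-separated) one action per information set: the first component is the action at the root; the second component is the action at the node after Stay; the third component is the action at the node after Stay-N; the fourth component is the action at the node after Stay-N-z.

Ada has 36 pure strategies: In/N/y/q, In/N/y/s, In/N/y/p, In/N/z/q, In/N/z/s, In/N/z/p, In/E/y/q, In/E/y/s, In/E/y/p, In/E/z/q, In/E/z/s, In/E/z/p, In/W/y/q, In/W/y/s, In/W/y/p, In/W/z/q, In/W/z/s, In/W/z/p, Stay/N/y/q, Stay/N/y/s, Stay/N/y/p, Stay/N/z/q, Stay/N/z/s, Stay/N/z/p, Stay/E/y/q, Stay/E/y/s, Stay/E/y/p, Stay/E/z/q, Stay/E/z/s, Stay/E/z/p, Stay/W/y/q, Stay/W/y/s, Stay/W/y/p, Stay/W/z/q, Stay/W/z/s, Stay/W/z/p. Columns: f, h.
{In/N/y/q, In/N/y/s, In/N/y/p, In/N/z/q, In/N/z/s, In/N/z/p, In/E/y/q, In/E/y/s, In/E/y/p, In/E/z/q, In/E/z/s, In/E/z/p, In/W/y/q, In/W/y/s, In/W/y/p, In/W/z/q, In/W/z/s, In/W/z/p} → row (-1,2) (-1,2)
{Stay/N/y/q, Stay/N/y/s, Stay/N/y/p} → row (5,-3) (6,5)
{Stay/N/z/q} → row (3,3) (3,3)
{Stay/N/z/s} → row (0,6) (0,6)
{Stay/N/z/p} → row (1,-3) (1,-3)
{Stay/E/y/q, Stay/E/y/s, Stay/E/y/p, Stay/E/z/q, Stay/E/z/s, Stay/E/z/p} → row (3,2) (3,2)
{Stay/W/y/q, Stay/W/y/s, Stay/W/y/p, Stay/W/z/q, Stay/W/z/s, Stay/W/z/p} → row (2,4) (2,-4)
That's 7 distinct rows out of 36 strategies.

7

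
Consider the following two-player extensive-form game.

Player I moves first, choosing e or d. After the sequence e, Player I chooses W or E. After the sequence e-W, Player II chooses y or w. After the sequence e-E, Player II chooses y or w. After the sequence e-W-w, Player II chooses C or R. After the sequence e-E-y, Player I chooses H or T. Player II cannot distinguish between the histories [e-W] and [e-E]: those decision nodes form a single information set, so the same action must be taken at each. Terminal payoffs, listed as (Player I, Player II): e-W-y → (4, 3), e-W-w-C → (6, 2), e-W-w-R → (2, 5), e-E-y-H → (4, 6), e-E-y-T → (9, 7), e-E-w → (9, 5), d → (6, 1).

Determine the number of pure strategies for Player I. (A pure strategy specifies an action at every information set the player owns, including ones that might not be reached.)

8

Player I owns the root with actions {e, d} — two choices.
Player I owns the node after e with actions {W, E} — two choices.
Player I owns the node after e-E-y with actions {H, T} — two choices.
A pure strategy fixes one action at each information set independently, so the count is the product 2 × 2 × 2 = 8.
(For reference, Player II has 4 pure strategies, giving a 8×4 normal-form matrix.)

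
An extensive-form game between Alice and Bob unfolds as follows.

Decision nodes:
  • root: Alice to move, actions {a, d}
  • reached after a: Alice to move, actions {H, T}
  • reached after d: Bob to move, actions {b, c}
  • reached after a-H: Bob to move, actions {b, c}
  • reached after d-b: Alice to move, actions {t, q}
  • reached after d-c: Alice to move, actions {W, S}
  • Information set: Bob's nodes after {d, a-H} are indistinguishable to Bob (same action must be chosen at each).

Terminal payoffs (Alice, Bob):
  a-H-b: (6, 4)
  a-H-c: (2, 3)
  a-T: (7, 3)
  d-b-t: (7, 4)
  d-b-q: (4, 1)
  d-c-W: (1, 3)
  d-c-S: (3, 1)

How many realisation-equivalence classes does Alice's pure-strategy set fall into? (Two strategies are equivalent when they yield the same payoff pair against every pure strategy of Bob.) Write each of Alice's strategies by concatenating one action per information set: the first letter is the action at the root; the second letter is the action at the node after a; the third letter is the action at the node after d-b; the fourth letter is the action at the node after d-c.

Alice has 16 pure strategies: aHtW, aHtS, aHqW, aHqS, aTtW, aTtS, aTqW, aTqS, dHtW, dHtS, dHqW, dHqS, dTtW, dTtS, dTqW, dTqS. Columns: b, c.
{aHtW, aHtS, aHqW, aHqS} → row (6,4) (2,3)
{aTtW, aTtS, aTqW, aTqS} → row (7,3) (7,3)
{dHtW, dTtW} → row (7,4) (1,3)
{dHtS, dTtS} → row (7,4) (3,1)
{dHqW, dTqW} → row (4,1) (1,3)
{dHqS, dTqS} → row (4,1) (3,1)
That's 6 distinct rows out of 16 strategies.

6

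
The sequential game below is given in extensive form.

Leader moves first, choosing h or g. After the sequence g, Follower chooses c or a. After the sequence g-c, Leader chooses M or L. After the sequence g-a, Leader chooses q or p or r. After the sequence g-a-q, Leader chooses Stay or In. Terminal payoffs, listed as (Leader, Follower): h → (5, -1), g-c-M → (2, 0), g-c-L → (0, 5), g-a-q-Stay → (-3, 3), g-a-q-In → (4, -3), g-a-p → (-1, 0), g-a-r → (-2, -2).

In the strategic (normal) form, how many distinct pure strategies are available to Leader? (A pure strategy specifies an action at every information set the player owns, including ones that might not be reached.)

Leader owns the root with actions {h, g} — two choices.
Leader owns the node after g-c with actions {M, L} — two choices.
Leader owns the node after g-a with actions {q, p, r} — three choices.
Leader owns the node after g-a-q with actions {Stay, In} — two choices.
A pure strategy fixes one action at each information set independently, so the count is the product 2 × 2 × 3 × 2 = 24.

24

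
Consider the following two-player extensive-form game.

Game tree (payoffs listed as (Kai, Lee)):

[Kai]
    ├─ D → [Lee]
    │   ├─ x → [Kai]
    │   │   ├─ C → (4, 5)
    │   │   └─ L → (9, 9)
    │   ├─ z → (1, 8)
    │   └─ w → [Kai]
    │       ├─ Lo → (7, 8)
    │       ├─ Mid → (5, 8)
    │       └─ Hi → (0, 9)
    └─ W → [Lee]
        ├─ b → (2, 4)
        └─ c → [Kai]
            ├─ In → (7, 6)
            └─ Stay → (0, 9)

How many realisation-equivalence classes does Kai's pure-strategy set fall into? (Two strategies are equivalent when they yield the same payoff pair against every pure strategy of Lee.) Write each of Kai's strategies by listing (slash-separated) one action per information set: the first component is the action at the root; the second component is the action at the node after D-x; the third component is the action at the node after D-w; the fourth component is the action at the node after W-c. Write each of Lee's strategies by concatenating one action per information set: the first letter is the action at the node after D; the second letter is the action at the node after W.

Kai has 24 pure strategies: D/C/Lo/In, D/C/Lo/Stay, D/C/Mid/In, D/C/Mid/Stay, D/C/Hi/In, D/C/Hi/Stay, D/L/Lo/In, D/L/Lo/Stay, D/L/Mid/In, D/L/Mid/Stay, D/L/Hi/In, D/L/Hi/Stay, W/C/Lo/In, W/C/Lo/Stay, W/C/Mid/In, W/C/Mid/Stay, W/C/Hi/In, W/C/Hi/Stay, W/L/Lo/In, W/L/Lo/Stay, W/L/Mid/In, W/L/Mid/Stay, W/L/Hi/In, W/L/Hi/Stay. Columns: xb, xc, zb, zc, wb, wc.
{D/C/Lo/In, D/C/Lo/Stay} → row (4,5) (4,5) (1,8) (1,8) (7,8) (7,8)
{D/C/Mid/In, D/C/Mid/Stay} → row (4,5) (4,5) (1,8) (1,8) (5,8) (5,8)
{D/C/Hi/In, D/C/Hi/Stay} → row (4,5) (4,5) (1,8) (1,8) (0,9) (0,9)
{D/L/Lo/In, D/L/Lo/Stay} → row (9,9) (9,9) (1,8) (1,8) (7,8) (7,8)
{D/L/Mid/In, D/L/Mid/Stay} → row (9,9) (9,9) (1,8) (1,8) (5,8) (5,8)
{D/L/Hi/In, D/L/Hi/Stay} → row (9,9) (9,9) (1,8) (1,8) (0,9) (0,9)
{W/C/Lo/In, W/C/Mid/In, W/C/Hi/In, W/L/Lo/In, W/L/Mid/In, W/L/Hi/In} → row (2,4) (7,6) (2,4) (7,6) (2,4) (7,6)
{W/C/Lo/Stay, W/C/Mid/Stay, W/C/Hi/Stay, W/L/Lo/Stay, W/L/Mid/Stay, W/L/Hi/Stay} → row (2,4) (0,9) (2,4) (0,9) (2,4) (0,9)
That's 8 distinct rows out of 24 strategies.

8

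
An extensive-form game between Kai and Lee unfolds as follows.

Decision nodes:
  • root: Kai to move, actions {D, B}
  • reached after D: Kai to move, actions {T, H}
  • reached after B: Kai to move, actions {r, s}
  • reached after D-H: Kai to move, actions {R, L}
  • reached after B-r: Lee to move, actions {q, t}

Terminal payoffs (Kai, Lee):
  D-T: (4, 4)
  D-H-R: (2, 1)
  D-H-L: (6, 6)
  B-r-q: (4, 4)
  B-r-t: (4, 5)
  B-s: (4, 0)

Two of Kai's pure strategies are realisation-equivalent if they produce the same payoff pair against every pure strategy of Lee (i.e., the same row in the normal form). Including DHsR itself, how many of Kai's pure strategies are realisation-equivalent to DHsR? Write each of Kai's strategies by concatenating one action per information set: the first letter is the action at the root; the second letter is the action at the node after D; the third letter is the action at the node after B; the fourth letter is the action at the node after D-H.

2

Row for DHsR (columns q, t): (2,1) (2,1).
Under DHsR, Kai's choice at the node after B can never be reached regardless of what Lee does, so varying those choices leaves every outcome unchanged.
Holding the reachable choices fixed and varying the unreachable one freely already gives 2 equivalent strategies.
No other strategy reproduces this row, so those 2 are the full class: DHrR, DHsR.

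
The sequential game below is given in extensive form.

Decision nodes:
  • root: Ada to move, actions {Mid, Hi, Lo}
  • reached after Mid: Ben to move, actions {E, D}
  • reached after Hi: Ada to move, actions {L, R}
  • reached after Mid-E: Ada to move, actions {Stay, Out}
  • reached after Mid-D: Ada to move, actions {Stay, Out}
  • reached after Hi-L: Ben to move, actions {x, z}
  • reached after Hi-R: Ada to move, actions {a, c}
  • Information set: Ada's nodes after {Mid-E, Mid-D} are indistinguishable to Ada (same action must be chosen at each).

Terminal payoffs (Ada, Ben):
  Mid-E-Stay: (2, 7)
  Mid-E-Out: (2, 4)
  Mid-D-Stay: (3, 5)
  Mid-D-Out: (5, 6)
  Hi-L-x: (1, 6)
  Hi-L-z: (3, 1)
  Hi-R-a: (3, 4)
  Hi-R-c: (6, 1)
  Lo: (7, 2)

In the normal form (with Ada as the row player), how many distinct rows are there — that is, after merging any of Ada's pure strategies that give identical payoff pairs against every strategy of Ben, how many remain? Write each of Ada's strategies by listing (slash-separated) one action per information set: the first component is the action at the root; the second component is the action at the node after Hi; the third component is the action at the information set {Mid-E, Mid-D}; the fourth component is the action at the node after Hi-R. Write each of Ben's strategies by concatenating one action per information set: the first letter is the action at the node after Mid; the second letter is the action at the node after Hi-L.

Ada has 24 pure strategies: Mid/L/Stay/a, Mid/L/Stay/c, Mid/L/Out/a, Mid/L/Out/c, Mid/R/Stay/a, Mid/R/Stay/c, Mid/R/Out/a, Mid/R/Out/c, Hi/L/Stay/a, Hi/L/Stay/c, Hi/L/Out/a, Hi/L/Out/c, Hi/R/Stay/a, Hi/R/Stay/c, Hi/R/Out/a, Hi/R/Out/c, Lo/L/Stay/a, Lo/L/Stay/c, Lo/L/Out/a, Lo/L/Out/c, Lo/R/Stay/a, Lo/R/Stay/c, Lo/R/Out/a, Lo/R/Out/c. Columns: Ex, Ez, Dx, Dz.
{Mid/L/Stay/a, Mid/L/Stay/c, Mid/R/Stay/a, Mid/R/Stay/c} → row (2,7) (2,7) (3,5) (3,5)
{Mid/L/Out/a, Mid/L/Out/c, Mid/R/Out/a, Mid/R/Out/c} → row (2,4) (2,4) (5,6) (5,6)
{Hi/L/Stay/a, Hi/L/Stay/c, Hi/L/Out/a, Hi/L/Out/c} → row (1,6) (3,1) (1,6) (3,1)
{Hi/R/Stay/a, Hi/R/Out/a} → row (3,4) (3,4) (3,4) (3,4)
{Hi/R/Stay/c, Hi/R/Out/c} → row (6,1) (6,1) (6,1) (6,1)
{Lo/L/Stay/a, Lo/L/Stay/c, Lo/L/Out/a, Lo/L/Out/c, Lo/R/Stay/a, Lo/R/Stay/c, Lo/R/Out/a, Lo/R/Out/c} → row (7,2) (7,2) (7,2) (7,2)
That's 6 distinct rows out of 24 strategies.

6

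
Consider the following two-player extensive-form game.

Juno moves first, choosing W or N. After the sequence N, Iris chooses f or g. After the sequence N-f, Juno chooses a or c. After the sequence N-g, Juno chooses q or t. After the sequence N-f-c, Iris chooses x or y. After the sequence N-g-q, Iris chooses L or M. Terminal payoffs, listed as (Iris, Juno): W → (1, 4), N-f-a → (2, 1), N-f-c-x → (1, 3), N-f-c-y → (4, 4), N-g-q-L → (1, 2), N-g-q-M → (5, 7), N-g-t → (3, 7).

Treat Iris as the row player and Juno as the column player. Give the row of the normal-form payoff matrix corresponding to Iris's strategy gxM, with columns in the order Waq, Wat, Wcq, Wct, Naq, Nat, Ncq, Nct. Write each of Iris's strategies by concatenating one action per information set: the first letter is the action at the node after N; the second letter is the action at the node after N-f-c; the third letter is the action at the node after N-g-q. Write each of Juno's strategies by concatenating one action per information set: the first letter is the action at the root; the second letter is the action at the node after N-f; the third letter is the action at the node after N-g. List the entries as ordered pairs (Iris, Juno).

(1,4) (1,4) (1,4) (1,4) (5,7) (3,7) (5,7) (3,7)

vs Waq: Juno plays W → (1, 4)
vs Wat: Juno plays W → (1, 4)
vs Wcq: Juno plays W → (1, 4)
vs Wct: Juno plays W → (1, 4)
vs Naq: Juno plays N → Iris plays g at [N] → Juno plays q at [N-g] → Iris plays M at [N-g-q] → (5, 7)
vs Nat: Juno plays N → Iris plays g at [N] → Juno plays t at [N-g] → (3, 7)
vs Ncq: Juno plays N → Iris plays g at [N] → Juno plays q at [N-g] → Iris plays M at [N-g-q] → (5, 7)
vs Nct: Juno plays N → Iris plays g at [N] → Juno plays t at [N-g] → (3, 7)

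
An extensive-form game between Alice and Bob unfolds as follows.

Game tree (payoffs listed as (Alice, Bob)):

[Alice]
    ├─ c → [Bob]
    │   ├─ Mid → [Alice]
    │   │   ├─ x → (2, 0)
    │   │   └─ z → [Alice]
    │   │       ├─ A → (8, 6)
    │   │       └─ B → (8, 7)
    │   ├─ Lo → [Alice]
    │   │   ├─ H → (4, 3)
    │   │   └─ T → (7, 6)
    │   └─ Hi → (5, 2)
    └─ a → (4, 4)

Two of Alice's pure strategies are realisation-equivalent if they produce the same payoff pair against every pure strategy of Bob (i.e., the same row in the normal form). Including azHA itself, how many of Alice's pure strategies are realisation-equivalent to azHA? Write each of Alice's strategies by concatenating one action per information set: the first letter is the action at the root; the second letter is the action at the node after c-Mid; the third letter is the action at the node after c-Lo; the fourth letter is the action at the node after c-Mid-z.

Row for azHA (columns Mid, Lo, Hi): (4,4) (4,4) (4,4).
Under azHA, Alice's choice at the node after c-Mid and at the node after c-Lo and at the node after c-Mid-z can never be reached regardless of what Bob does, so varying those choices leaves every outcome unchanged.
Holding the reachable choices fixed and varying the unreachable ones freely already gives 2 × 2 × 2 = 8 equivalent strategies.
No other strategy reproduces this row, so those 8 are the full class: axHA, axHB, axTA, axTB, azHA, azHB, azTA, azTB.

8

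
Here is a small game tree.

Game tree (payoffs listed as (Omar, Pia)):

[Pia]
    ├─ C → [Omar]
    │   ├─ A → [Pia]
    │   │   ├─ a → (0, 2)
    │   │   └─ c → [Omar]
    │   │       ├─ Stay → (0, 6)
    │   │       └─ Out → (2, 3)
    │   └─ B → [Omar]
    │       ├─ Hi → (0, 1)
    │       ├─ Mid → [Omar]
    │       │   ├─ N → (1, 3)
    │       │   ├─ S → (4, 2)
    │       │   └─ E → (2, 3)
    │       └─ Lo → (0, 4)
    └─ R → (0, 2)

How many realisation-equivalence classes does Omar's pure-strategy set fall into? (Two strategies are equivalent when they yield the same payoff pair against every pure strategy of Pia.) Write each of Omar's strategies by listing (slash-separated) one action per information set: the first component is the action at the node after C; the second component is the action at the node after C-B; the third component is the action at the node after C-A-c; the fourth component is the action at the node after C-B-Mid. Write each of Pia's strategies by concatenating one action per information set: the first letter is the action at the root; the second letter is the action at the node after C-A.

7

Omar has 36 pure strategies: A/Hi/Stay/N, A/Hi/Stay/S, A/Hi/Stay/E, A/Hi/Out/N, A/Hi/Out/S, A/Hi/Out/E, A/Mid/Stay/N, A/Mid/Stay/S, A/Mid/Stay/E, A/Mid/Out/N, A/Mid/Out/S, A/Mid/Out/E, A/Lo/Stay/N, A/Lo/Stay/S, A/Lo/Stay/E, A/Lo/Out/N, A/Lo/Out/S, A/Lo/Out/E, B/Hi/Stay/N, B/Hi/Stay/S, B/Hi/Stay/E, B/Hi/Out/N, B/Hi/Out/S, B/Hi/Out/E, B/Mid/Stay/N, B/Mid/Stay/S, B/Mid/Stay/E, B/Mid/Out/N, B/Mid/Out/S, B/Mid/Out/E, B/Lo/Stay/N, B/Lo/Stay/S, B/Lo/Stay/E, B/Lo/Out/N, B/Lo/Out/S, B/Lo/Out/E. Columns: Ca, Cc, Ra, Rc.
{A/Hi/Stay/N, A/Hi/Stay/S, A/Hi/Stay/E, A/Mid/Stay/N, A/Mid/Stay/S, A/Mid/Stay/E, A/Lo/Stay/N, A/Lo/Stay/S, A/Lo/Stay/E} → row (0,2) (0,6) (0,2) (0,2)
{A/Hi/Out/N, A/Hi/Out/S, A/Hi/Out/E, A/Mid/Out/N, A/Mid/Out/S, A/Mid/Out/E, A/Lo/Out/N, A/Lo/Out/S, A/Lo/Out/E} → row (0,2) (2,3) (0,2) (0,2)
{B/Hi/Stay/N, B/Hi/Stay/S, B/Hi/Stay/E, B/Hi/Out/N, B/Hi/Out/S, B/Hi/Out/E} → row (0,1) (0,1) (0,2) (0,2)
{B/Mid/Stay/N, B/Mid/Out/N} → row (1,3) (1,3) (0,2) (0,2)
{B/Mid/Stay/S, B/Mid/Out/S} → row (4,2) (4,2) (0,2) (0,2)
{B/Mid/Stay/E, B/Mid/Out/E} → row (2,3) (2,3) (0,2) (0,2)
{B/Lo/Stay/N, B/Lo/Stay/S, B/Lo/Stay/E, B/Lo/Out/N, B/Lo/Out/S, B/Lo/Out/E} → row (0,4) (0,4) (0,2) (0,2)
That's 7 distinct rows out of 36 strategies.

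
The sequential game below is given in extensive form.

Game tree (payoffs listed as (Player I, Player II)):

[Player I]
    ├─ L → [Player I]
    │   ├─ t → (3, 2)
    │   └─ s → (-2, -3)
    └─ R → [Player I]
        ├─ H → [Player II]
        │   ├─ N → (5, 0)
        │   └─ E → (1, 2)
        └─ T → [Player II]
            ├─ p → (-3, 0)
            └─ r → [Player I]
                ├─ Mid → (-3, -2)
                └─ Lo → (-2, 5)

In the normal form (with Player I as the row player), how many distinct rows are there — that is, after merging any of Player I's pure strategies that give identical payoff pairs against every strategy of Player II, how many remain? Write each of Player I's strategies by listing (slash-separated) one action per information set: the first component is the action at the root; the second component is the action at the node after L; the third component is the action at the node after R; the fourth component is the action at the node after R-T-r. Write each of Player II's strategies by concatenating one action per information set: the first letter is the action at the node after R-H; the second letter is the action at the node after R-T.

5

Player I has 16 pure strategies: L/t/H/Mid, L/t/H/Lo, L/t/T/Mid, L/t/T/Lo, L/s/H/Mid, L/s/H/Lo, L/s/T/Mid, L/s/T/Lo, R/t/H/Mid, R/t/H/Lo, R/t/T/Mid, R/t/T/Lo, R/s/H/Mid, R/s/H/Lo, R/s/T/Mid, R/s/T/Lo. Columns: Np, Nr, Ep, Er.
{L/t/H/Mid, L/t/H/Lo, L/t/T/Mid, L/t/T/Lo} → row (3,2) (3,2) (3,2) (3,2)
{L/s/H/Mid, L/s/H/Lo, L/s/T/Mid, L/s/T/Lo} → row (-2,-3) (-2,-3) (-2,-3) (-2,-3)
{R/t/H/Mid, R/t/H/Lo, R/s/H/Mid, R/s/H/Lo} → row (5,0) (5,0) (1,2) (1,2)
{R/t/T/Mid, R/s/T/Mid} → row (-3,0) (-3,-2) (-3,0) (-3,-2)
{R/t/T/Lo, R/s/T/Lo} → row (-3,0) (-2,5) (-3,0) (-2,5)
That's 5 distinct rows out of 16 strategies.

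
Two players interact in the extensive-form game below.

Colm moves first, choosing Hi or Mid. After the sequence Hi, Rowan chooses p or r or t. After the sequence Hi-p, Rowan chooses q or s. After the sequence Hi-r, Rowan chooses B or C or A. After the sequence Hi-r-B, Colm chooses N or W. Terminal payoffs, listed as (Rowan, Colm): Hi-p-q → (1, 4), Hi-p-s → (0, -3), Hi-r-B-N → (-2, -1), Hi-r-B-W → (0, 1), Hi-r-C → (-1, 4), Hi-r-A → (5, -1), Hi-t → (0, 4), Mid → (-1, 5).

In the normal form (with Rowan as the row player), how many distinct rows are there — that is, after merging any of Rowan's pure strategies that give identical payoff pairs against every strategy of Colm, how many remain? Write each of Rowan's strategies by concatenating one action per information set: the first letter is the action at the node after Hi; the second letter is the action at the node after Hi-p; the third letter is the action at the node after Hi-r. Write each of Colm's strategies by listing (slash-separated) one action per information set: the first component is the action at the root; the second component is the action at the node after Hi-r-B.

Rowan has 18 pure strategies: pqB, pqC, pqA, psB, psC, psA, rqB, rqC, rqA, rsB, rsC, rsA, tqB, tqC, tqA, tsB, tsC, tsA. Columns: Hi/N, Hi/W, Mid/N, Mid/W.
{pqB, pqC, pqA} → row (1,4) (1,4) (-1,5) (-1,5)
{psB, psC, psA} → row (0,-3) (0,-3) (-1,5) (-1,5)
{rqB, rsB} → row (-2,-1) (0,1) (-1,5) (-1,5)
{rqC, rsC} → row (-1,4) (-1,4) (-1,5) (-1,5)
{rqA, rsA} → row (5,-1) (5,-1) (-1,5) (-1,5)
{tqB, tqC, tqA, tsB, tsC, tsA} → row (0,4) (0,4) (-1,5) (-1,5)
That's 6 distinct rows out of 18 strategies.

6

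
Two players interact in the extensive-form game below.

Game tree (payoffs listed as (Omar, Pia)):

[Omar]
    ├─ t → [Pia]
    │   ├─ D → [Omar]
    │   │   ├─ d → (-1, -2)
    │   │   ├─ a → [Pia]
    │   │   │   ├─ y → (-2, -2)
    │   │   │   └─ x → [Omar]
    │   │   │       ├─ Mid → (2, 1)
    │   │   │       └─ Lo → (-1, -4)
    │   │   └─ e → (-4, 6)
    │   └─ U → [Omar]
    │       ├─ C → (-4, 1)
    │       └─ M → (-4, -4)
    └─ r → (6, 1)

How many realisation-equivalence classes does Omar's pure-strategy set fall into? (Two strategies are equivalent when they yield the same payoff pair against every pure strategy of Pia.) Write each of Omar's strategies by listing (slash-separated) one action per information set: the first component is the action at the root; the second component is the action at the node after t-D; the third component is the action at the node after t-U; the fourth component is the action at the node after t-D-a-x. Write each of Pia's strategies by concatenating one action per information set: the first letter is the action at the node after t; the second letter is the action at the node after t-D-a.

Omar has 24 pure strategies: t/d/C/Mid, t/d/C/Lo, t/d/M/Mid, t/d/M/Lo, t/a/C/Mid, t/a/C/Lo, t/a/M/Mid, t/a/M/Lo, t/e/C/Mid, t/e/C/Lo, t/e/M/Mid, t/e/M/Lo, r/d/C/Mid, r/d/C/Lo, r/d/M/Mid, r/d/M/Lo, r/a/C/Mid, r/a/C/Lo, r/a/M/Mid, r/a/M/Lo, r/e/C/Mid, r/e/C/Lo, r/e/M/Mid, r/e/M/Lo. Columns: Dy, Dx, Uy, Ux.
{t/d/C/Mid, t/d/C/Lo} → row (-1,-2) (-1,-2) (-4,1) (-4,1)
{t/d/M/Mid, t/d/M/Lo} → row (-1,-2) (-1,-2) (-4,-4) (-4,-4)
{t/a/C/Mid} → row (-2,-2) (2,1) (-4,1) (-4,1)
{t/a/C/Lo} → row (-2,-2) (-1,-4) (-4,1) (-4,1)
{t/a/M/Mid} → row (-2,-2) (2,1) (-4,-4) (-4,-4)
{t/a/M/Lo} → row (-2,-2) (-1,-4) (-4,-4) (-4,-4)
{t/e/C/Mid, t/e/C/Lo} → row (-4,6) (-4,6) (-4,1) (-4,1)
{t/e/M/Mid, t/e/M/Lo} → row (-4,6) (-4,6) (-4,-4) (-4,-4)
{r/d/C/Mid, r/d/C/Lo, r/d/M/Mid, r/d/M/Lo, r/a/C/Mid, r/a/C/Lo, r/a/M/Mid, r/a/M/Lo, r/e/C/Mid, r/e/C/Lo, r/e/M/Mid, r/e/M/Lo} → row (6,1) (6,1) (6,1) (6,1)
That's 9 distinct rows out of 24 strategies.

9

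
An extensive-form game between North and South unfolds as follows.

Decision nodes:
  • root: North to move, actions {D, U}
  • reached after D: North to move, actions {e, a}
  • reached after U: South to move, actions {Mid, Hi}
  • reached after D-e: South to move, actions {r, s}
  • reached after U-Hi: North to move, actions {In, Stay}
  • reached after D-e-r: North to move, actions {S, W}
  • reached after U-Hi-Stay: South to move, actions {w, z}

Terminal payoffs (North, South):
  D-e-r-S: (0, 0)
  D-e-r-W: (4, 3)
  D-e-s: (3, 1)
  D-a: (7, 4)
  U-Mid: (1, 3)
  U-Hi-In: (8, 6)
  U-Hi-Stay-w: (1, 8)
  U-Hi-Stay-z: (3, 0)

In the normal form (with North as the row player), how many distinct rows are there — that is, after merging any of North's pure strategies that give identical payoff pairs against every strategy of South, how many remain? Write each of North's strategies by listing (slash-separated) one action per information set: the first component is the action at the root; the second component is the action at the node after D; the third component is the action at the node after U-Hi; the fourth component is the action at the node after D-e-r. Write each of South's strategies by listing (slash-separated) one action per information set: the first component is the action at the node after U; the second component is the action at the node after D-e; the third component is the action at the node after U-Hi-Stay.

5

North has 16 pure strategies: D/e/In/S, D/e/In/W, D/e/Stay/S, D/e/Stay/W, D/a/In/S, D/a/In/W, D/a/Stay/S, D/a/Stay/W, U/e/In/S, U/e/In/W, U/e/Stay/S, U/e/Stay/W, U/a/In/S, U/a/In/W, U/a/Stay/S, U/a/Stay/W. Columns: Mid/r/w, Mid/r/z, Mid/s/w, Mid/s/z, Hi/r/w, Hi/r/z, Hi/s/w, Hi/s/z.
{D/e/In/S, D/e/Stay/S} → row (0,0) (0,0) (3,1) (3,1) (0,0) (0,0) (3,1) (3,1)
{D/e/In/W, D/e/Stay/W} → row (4,3) (4,3) (3,1) (3,1) (4,3) (4,3) (3,1) (3,1)
{D/a/In/S, D/a/In/W, D/a/Stay/S, D/a/Stay/W} → row (7,4) (7,4) (7,4) (7,4) (7,4) (7,4) (7,4) (7,4)
{U/e/In/S, U/e/In/W, U/a/In/S, U/a/In/W} → row (1,3) (1,3) (1,3) (1,3) (8,6) (8,6) (8,6) (8,6)
{U/e/Stay/S, U/e/Stay/W, U/a/Stay/S, U/a/Stay/W} → row (1,3) (1,3) (1,3) (1,3) (1,8) (3,0) (1,8) (3,0)
That's 5 distinct rows out of 16 strategies.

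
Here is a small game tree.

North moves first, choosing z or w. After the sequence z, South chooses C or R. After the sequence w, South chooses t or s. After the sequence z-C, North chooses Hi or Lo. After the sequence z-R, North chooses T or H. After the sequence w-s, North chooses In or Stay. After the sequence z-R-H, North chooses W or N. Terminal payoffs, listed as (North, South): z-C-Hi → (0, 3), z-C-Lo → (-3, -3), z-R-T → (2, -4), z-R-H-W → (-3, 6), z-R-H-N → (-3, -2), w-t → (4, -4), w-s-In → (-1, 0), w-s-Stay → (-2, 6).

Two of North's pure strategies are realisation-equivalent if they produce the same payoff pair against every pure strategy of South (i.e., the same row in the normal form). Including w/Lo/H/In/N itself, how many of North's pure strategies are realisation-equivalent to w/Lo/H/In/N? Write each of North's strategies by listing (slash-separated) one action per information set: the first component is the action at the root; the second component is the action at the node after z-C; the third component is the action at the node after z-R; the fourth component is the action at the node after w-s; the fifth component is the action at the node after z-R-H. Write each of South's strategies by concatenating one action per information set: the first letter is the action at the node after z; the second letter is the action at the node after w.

8

Row for w/Lo/H/In/N (columns Ct, Cs, Rt, Rs): (4,-4) (-1,0) (4,-4) (-1,0).
Under w/Lo/H/In/N, North's choice at the node after z-C and at the node after z-R and at the node after z-R-H can never be reached regardless of what South does, so varying those choices leaves every outcome unchanged.
Holding the reachable choices fixed and varying the unreachable ones freely already gives 2 × 2 × 2 = 8 equivalent strategies.
No other strategy reproduces this row, so those 8 are the full class: w/Hi/T/In/W, w/Hi/T/In/N, w/Hi/H/In/W, w/Hi/H/In/N, w/Lo/T/In/W, w/Lo/T/In/N, w/Lo/H/In/W, w/Lo/H/In/N.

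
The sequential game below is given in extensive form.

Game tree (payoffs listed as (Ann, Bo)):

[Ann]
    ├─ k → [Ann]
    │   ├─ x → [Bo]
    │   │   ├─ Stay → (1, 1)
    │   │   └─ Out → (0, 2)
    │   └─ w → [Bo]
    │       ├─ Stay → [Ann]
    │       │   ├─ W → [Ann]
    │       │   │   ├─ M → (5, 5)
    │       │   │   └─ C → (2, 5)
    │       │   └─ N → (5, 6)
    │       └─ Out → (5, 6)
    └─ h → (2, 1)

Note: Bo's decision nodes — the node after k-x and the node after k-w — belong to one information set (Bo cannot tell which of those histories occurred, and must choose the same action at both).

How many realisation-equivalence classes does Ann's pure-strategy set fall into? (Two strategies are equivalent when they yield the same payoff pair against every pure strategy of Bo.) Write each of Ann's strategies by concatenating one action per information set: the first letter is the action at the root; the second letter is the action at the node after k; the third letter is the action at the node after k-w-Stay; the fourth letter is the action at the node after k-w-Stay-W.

Ann has 16 pure strategies: kxWM, kxWC, kxNM, kxNC, kwWM, kwWC, kwNM, kwNC, hxWM, hxWC, hxNM, hxNC, hwWM, hwWC, hwNM, hwNC. Columns: Stay, Out.
{kxWM, kxWC, kxNM, kxNC} → row (1,1) (0,2)
{kwWM} → row (5,5) (5,6)
{kwWC} → row (2,5) (5,6)
{kwNM, kwNC} → row (5,6) (5,6)
{hxWM, hxWC, hxNM, hxNC, hwWM, hwWC, hwNM, hwNC} → row (2,1) (2,1)
That's 5 distinct rows out of 16 strategies.

5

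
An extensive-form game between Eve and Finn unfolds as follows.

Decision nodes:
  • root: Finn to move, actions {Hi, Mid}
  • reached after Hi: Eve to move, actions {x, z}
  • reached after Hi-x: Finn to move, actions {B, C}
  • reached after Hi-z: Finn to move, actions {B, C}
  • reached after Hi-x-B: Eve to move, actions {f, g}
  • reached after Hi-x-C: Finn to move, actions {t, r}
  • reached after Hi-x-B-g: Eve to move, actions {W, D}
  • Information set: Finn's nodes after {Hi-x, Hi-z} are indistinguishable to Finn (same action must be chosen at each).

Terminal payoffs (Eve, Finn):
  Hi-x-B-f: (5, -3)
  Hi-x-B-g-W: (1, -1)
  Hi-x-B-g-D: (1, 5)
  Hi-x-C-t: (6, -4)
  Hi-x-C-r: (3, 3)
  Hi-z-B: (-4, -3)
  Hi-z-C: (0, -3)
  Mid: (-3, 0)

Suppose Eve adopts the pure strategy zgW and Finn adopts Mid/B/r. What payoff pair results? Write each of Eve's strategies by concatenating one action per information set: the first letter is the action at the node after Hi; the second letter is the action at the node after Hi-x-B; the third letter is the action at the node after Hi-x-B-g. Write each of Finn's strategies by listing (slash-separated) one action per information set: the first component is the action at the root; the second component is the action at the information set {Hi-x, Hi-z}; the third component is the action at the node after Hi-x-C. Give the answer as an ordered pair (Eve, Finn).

Trace the play path from the root:
  Finn plays Mid
→ terminal payoff (-3, 0).
(Eve's choice at the node after Hi is never reached on this path, so it doesn't affect the outcome.)

(-3, 0)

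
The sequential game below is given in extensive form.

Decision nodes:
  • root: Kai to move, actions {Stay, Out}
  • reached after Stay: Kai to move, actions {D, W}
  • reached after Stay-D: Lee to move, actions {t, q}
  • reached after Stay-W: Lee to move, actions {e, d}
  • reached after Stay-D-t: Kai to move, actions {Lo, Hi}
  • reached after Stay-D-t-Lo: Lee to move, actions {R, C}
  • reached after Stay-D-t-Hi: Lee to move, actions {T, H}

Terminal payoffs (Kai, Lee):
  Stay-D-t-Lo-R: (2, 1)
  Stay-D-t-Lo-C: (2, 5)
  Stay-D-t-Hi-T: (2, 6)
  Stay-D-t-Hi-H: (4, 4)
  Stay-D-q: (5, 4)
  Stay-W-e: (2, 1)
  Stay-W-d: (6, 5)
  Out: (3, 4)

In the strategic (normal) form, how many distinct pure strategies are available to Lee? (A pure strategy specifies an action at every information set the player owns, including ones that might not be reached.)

Lee owns the node after Stay-D with actions {t, q} — two choices.
Lee owns the node after Stay-W with actions {e, d} — two choices.
Lee owns the node after Stay-D-t-Lo with actions {R, C} — two choices.
Lee owns the node after Stay-D-t-Hi with actions {T, H} — two choices.
A pure strategy fixes one action at each information set independently, so the count is the product 2 × 2 × 2 × 2 = 16.
(For reference, Kai has 8 pure strategies, giving a 16×8 normal-form matrix.)

16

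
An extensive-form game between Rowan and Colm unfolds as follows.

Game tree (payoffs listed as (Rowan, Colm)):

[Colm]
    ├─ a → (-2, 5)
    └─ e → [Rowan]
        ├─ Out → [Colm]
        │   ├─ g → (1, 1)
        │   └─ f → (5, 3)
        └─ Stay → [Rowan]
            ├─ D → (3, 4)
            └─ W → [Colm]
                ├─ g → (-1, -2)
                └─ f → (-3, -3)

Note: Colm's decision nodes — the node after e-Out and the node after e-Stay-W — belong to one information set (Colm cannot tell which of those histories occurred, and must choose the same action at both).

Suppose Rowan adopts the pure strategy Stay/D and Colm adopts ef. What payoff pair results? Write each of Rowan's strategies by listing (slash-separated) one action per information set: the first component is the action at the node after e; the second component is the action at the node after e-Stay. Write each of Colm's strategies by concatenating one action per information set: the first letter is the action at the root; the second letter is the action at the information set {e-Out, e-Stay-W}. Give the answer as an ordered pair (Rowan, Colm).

Trace the play path from the root:
  Colm plays e
  Rowan plays Stay at [e]
  Rowan plays D at [e-Stay]
→ terminal payoff (3, 4).
(Colm's choice at the information set {e-Out, e-Stay-W} is never reached on this path, so it doesn't affect the outcome.)

(3, 4)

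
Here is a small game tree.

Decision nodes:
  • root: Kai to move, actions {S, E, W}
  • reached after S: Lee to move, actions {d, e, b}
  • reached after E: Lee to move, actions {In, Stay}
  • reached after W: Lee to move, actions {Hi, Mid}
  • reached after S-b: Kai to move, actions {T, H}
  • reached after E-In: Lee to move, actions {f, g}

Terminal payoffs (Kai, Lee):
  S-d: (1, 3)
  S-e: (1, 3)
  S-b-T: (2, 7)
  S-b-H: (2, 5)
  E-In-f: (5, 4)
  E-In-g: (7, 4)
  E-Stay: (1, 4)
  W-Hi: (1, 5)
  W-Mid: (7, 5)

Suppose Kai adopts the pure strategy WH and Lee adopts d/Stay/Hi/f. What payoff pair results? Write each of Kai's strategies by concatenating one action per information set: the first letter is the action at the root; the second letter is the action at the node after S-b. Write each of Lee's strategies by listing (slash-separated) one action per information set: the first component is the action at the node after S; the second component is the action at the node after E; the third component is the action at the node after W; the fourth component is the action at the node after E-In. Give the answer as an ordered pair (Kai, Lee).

Trace the play path from the root:
  Kai plays W
  Lee plays Hi at [W]
→ terminal payoff (1, 5).
(Kai's choice at the node after S-b is never reached on this path, so it doesn't affect the outcome.)

(1, 5)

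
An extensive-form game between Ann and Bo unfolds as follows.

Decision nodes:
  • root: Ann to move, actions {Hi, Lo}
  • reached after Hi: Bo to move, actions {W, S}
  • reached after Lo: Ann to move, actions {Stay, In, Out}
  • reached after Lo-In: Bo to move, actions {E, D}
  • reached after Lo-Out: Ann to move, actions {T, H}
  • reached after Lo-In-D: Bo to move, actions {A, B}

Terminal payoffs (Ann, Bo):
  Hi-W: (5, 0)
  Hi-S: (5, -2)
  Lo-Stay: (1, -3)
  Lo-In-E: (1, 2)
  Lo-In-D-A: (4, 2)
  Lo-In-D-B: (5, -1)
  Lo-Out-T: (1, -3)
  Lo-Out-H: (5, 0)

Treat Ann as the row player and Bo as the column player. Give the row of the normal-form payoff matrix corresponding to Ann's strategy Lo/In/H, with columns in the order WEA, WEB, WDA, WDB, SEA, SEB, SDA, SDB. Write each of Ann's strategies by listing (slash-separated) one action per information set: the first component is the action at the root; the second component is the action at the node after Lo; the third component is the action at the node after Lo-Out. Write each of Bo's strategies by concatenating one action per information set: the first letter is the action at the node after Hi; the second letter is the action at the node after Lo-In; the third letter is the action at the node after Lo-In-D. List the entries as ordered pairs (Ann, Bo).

vs WEA: Ann plays Lo → Ann plays In at [Lo] → Bo plays E at [Lo-In] → (1, 2)
vs WEB: Ann plays Lo → Ann plays In at [Lo] → Bo plays E at [Lo-In] → (1, 2)
vs WDA: Ann plays Lo → Ann plays In at [Lo] → Bo plays D at [Lo-In] → Bo plays A at [Lo-In-D] → (4, 2)
vs WDB: Ann plays Lo → Ann plays In at [Lo] → Bo plays D at [Lo-In] → Bo plays B at [Lo-In-D] → (5, -1)
vs SEA: Ann plays Lo → Ann plays In at [Lo] → Bo plays E at [Lo-In] → (1, 2)
vs SEB: Ann plays Lo → Ann plays In at [Lo] → Bo plays E at [Lo-In] → (1, 2)
vs SDA: Ann plays Lo → Ann plays In at [Lo] → Bo plays D at [Lo-In] → Bo plays A at [Lo-In-D] → (4, 2)
vs SDB: Ann plays Lo → Ann plays In at [Lo] → Bo plays D at [Lo-In] → Bo plays B at [Lo-In-D] → (5, -1)

(1,2) (1,2) (4,2) (5,-1) (1,2) (1,2) (4,2) (5,-1)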